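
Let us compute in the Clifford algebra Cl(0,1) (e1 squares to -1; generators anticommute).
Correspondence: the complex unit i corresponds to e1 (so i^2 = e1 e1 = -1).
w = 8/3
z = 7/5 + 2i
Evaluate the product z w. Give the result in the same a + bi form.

In blades: z = 7/5 + 2*e1, w = 8/3.
Distribute z over w term by term (generator squares from the signature, products reordered to ascending indices): (7/5)*w = 56/15; (2*e1)*w = 16/3*e1.
Sum: 56/15 + 16/3*e1; translating back through the correspondence:
Answer: 56/15 + 16/3*i


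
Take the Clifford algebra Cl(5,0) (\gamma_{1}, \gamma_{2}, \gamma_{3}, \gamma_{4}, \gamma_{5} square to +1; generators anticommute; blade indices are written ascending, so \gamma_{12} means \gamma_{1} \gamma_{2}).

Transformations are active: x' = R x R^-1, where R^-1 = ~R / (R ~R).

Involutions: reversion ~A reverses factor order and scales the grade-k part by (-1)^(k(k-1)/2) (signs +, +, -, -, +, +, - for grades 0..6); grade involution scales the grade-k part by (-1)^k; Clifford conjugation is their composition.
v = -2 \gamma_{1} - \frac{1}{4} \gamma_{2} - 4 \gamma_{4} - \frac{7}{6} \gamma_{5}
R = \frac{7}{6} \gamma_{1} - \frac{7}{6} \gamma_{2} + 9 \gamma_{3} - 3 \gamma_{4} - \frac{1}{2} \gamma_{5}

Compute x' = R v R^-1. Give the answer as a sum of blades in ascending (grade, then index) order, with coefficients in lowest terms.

~R = \frac{7}{6} \gamma_{1} - \frac{7}{6} \gamma_{2} + 9 \gamma_{3} - 3 \gamma_{4} - \frac{1}{2} \gamma_{5}, and R ~R = \frac{3347}{36}, so R^-1 = ~R / (\frac{3347}{36}).
R v = \frac{253}{24} - \frac{21}{8} \gamma_{12} + 18 \gamma_{13} - \frac{32}{3} \gamma_{14} - \frac{85}{36} \gamma_{15} + \frac{9}{4} \gamma_{23} + \frac{47}{12} \gamma_{24} + \frac{89}{72} \gamma_{25} - 36 \gamma_{34} - \frac{21}{2} \gamma_{35} + \frac{3}{2} \gamma_{45}
Answer: \frac{15159}{6694} \gamma_{1} - \frac{195}{13388} \gamma_{2} + \frac{6831}{3347} \gamma_{3} + \frac{11111}{3347} \gamma_{4} + \frac{10576}{10041} \gamma_{5}


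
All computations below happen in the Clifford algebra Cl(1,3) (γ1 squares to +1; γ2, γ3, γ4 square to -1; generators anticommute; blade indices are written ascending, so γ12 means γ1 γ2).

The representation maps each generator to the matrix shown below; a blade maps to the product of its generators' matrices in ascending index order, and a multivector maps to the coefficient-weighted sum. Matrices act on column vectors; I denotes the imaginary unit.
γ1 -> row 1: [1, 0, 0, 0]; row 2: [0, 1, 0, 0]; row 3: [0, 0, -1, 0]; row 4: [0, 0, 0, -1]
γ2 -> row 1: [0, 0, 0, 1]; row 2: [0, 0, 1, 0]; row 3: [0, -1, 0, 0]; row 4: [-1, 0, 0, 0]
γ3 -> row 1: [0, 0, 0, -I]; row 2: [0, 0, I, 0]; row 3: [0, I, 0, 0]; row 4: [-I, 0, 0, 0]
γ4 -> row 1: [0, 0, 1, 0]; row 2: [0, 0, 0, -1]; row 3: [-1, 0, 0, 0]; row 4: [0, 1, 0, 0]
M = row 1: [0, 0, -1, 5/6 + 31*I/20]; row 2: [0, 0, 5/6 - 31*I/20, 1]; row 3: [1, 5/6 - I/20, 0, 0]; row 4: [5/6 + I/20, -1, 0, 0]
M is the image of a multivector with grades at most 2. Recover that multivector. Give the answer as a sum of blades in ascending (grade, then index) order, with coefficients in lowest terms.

Method: the blade images are trace-orthogonal — tr(rho(e_A) rho(e_B)^-1) = 4 if A = B and 0 otherwise — and rho(e_A)^-1 = (e_A)^2 * rho(e_A) with (e_A)^2 = +1 or -1, so the coefficient of e_A in the preimage is (e_A)^2 * tr(M rho(e_A))/4.
Nonzero projections over blades of grade <= 2: γ3: (γ3)^2 = -1, tr(M rho(γ3)) = 16/5, coefficient -4/5; γ4: (γ4)^2 = -1, tr(M rho(γ4)) = 4, coefficient -1; γ12: (γ12)^2 = +1, tr(M rho(γ12)) = 10/3, coefficient 5/6; γ13: (γ13)^2 = +1, tr(M rho(γ13)) = -3, coefficient -3/4. Every other blade of grade <= 2 projects to 0.
Answer: -4/5*γ3 - γ4 + 5/6*γ12 - 3/4*γ13


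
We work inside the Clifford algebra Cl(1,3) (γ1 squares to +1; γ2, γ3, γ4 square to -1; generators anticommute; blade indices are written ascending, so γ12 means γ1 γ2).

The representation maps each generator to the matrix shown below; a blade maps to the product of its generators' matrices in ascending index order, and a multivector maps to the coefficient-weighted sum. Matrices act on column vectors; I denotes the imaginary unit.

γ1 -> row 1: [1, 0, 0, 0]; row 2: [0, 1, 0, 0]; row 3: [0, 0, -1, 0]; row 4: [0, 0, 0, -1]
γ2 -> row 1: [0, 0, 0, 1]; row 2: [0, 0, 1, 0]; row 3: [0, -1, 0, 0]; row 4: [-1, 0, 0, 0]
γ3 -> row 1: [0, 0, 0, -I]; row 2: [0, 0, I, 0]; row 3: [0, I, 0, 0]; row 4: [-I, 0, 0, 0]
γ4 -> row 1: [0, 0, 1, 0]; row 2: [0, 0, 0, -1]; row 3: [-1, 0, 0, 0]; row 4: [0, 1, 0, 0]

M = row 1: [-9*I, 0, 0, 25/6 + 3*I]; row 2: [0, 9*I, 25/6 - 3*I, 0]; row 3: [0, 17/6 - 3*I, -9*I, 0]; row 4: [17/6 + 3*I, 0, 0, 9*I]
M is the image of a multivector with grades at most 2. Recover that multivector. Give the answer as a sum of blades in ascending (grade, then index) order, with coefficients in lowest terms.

Method: the blade images are trace-orthogonal — tr(rho(e_A) rho(e_B)^-1) = 4 if A = B and 0 otherwise — and rho(e_A)^-1 = (e_A)^2 * rho(e_A) with (e_A)^2 = +1 or -1, so the coefficient of e_A in the preimage is (e_A)^2 * tr(M rho(e_A))/4.
Nonzero projections over blades of grade <= 2: γ2: (γ2)^2 = -1, tr(M rho(γ2)) = -8/3, coefficient 2/3; γ3: (γ3)^2 = -1, tr(M rho(γ3)) = 12, coefficient -3; γ12: (γ12)^2 = +1, tr(M rho(γ12)) = 14, coefficient 7/2; γ23: (γ23)^2 = -1, tr(M rho(γ23)) = -36, coefficient 9. Every other blade of grade <= 2 projects to 0.
Answer: 2/3*γ2 - 3*γ3 + 7/2*γ12 + 9*γ23


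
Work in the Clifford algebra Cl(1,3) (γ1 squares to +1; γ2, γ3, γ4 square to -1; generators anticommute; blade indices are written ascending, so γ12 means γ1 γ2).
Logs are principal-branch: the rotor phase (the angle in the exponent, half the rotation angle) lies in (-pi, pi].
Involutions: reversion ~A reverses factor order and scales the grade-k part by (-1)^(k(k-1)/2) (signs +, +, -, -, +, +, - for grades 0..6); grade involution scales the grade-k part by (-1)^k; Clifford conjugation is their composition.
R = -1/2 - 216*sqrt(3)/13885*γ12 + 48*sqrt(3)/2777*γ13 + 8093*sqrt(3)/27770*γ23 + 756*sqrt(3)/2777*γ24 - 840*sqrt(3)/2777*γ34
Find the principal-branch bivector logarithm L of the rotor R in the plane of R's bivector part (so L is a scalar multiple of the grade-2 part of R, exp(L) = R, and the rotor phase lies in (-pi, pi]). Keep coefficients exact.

The scalar part of R is -1/2, and that scalar determines the rotor phase on the principal branch; recovering the unit plane as bivector-part over sine of the phase gives L = phase * plane.
Concretely: cos(phase) = -1/2 gives phase = ±2*pi/3, and since phase/sin(phase) is even the sign is immaterial: L = (phase/sin(phase)) * <R>_2 = (4*sqrt(3)*pi/9) * <R>_2.
Answer: -288*pi/13885*γ12 + 64*pi/2777*γ13 + 16186*pi/41655*γ23 + 1008*pi/2777*γ24 - 1120*pi/2777*γ34


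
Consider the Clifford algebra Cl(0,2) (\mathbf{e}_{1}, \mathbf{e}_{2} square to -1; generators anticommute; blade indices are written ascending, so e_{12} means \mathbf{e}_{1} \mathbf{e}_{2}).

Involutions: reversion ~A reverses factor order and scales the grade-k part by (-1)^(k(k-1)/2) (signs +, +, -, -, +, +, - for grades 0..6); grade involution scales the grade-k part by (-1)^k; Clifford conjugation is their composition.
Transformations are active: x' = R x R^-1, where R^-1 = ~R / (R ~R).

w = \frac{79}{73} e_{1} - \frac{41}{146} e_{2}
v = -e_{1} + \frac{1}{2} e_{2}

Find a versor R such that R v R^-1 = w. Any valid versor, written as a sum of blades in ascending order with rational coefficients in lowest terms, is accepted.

Sketch: the shared square -\frac{5}{4} makes R = v + w = \frac{6}{73} e_{1} + \frac{16}{73} e_{2} the natural versor; its sandwich fixes that direction, negates (v - w)/2, and sends v to w.
Answer: \frac{6}{73} e_{1} + \frac{16}{73} e_{2}


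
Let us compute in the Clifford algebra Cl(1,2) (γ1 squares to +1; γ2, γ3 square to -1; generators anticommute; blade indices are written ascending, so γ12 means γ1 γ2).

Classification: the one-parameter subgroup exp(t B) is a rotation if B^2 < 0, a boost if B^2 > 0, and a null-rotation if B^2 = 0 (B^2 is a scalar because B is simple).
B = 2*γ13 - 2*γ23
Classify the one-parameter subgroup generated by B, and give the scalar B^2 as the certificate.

B^2 term by term: the squares give (2)^2*(γ13)^2 + (-2)^2*(γ23)^2 = 4*(+1) + 4*(-1) = 0 (each basis 2-blade squares to minus the product of its generators' squares); cross terms between blades sharing an index anticommute and cancel. So B^2 = 0.
Answer: null-rotation, certificate B^2 = 0. Check the certificate: B^2 = 0, and that sign is decisive whatever form B takes.


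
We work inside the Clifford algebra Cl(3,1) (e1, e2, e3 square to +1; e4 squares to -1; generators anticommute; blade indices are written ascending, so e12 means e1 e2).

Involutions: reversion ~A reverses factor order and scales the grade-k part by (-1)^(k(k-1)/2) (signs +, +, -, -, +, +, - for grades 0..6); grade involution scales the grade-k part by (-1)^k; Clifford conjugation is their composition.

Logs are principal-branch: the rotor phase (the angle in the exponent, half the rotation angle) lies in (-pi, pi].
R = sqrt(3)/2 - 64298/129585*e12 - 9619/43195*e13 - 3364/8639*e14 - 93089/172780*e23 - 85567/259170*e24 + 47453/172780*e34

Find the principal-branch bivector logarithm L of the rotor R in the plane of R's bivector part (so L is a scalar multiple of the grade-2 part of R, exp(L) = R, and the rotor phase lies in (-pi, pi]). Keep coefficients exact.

The scalar part of R is sqrt(3)/2, which fixes the principal-branch rotor phase; the unit plane is then the bivector part divided by the sine of that phase, and L is that plane scaled by the phase.
Concretely: cos(phase) = sqrt(3)/2 gives phase = ±pi/6, and since phase/sin(phase) is even the sign is immaterial: L = (phase/sin(phase)) * <R>_2 = (pi/3) * <R>_2.
Answer: -64298*pi/388755*e12 - 9619*pi/129585*e13 - 3364*pi/25917*e14 - 93089*pi/518340*e23 - 85567*pi/777510*e24 + 47453*pi/518340*e34


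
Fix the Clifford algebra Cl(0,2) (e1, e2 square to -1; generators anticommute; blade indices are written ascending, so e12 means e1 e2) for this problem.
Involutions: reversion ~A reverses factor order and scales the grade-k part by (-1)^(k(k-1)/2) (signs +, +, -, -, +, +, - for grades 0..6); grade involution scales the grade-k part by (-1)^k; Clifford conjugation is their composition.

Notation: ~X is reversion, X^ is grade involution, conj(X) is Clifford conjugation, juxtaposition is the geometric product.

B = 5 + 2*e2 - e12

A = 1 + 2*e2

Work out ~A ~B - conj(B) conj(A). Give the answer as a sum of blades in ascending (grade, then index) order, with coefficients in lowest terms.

first term: 1 + 2*e1 + 12*e2 + e12
second term: 1 + 2*e1 - 12*e2 + e12
Answer: 24*e2


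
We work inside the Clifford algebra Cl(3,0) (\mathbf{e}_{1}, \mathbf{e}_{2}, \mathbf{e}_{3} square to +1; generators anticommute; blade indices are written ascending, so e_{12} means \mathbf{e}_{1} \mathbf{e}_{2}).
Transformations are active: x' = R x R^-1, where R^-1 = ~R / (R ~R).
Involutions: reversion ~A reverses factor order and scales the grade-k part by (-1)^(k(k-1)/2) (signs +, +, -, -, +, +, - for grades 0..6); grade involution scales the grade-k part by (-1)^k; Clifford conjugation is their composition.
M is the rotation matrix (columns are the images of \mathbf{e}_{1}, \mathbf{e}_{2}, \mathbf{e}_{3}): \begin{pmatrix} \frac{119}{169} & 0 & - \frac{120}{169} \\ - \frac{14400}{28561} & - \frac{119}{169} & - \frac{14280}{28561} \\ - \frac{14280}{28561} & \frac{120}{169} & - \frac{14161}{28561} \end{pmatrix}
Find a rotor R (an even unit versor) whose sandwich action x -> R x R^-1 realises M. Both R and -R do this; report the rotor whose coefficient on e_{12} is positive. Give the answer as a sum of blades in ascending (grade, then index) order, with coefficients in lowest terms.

Method: write R = a + b12*e_{12} + b13*e_{13} + b23*e_{23} with a^2 + b12^2 + b13^2 + b23^2 = 1 (so R^-1 = ~R). Expanding the columns R e_j ~R gives tr M = 4a^2 - 1 and, from the antisymmetric part, M21 - M12 = -4a*b12, M13 - M31 = 4a*b13, M32 - M23 = -4a*b23.
Here tr M = -\frac{14161}{28561}, so a^2 = (1 + tr M)/4 = \frac{3600}{28561} and a = ±\frac{60}{169}. Taking a = \frac{60}{169}: M21 - M12 = -\frac{14400}{28561}, M13 - M31 = -\frac{6000}{28561}, M32 - M23 = \frac{34560}{28561}, giving b12 = \frac{60}{169}, b13 = -\frac{25}{169}, b23 = -\frac{144}{169}, i.e. R = \frac{60}{169} + \frac{60}{169} e_{12} - \frac{25}{169} e_{13} - \frac{144}{169} e_{23}.
Its e_{12} coefficient is already positive.
Answer: \frac{60}{169} + \frac{60}{169} e_{12} - \frac{25}{169} e_{13} - \frac{144}{169} e_{23}. Why the constraint matters: R and -R act identically through the sandwich — M has trace -\frac{14161}{28561} either way — so only the sign condition on e_{12} picks one of the two preimages.


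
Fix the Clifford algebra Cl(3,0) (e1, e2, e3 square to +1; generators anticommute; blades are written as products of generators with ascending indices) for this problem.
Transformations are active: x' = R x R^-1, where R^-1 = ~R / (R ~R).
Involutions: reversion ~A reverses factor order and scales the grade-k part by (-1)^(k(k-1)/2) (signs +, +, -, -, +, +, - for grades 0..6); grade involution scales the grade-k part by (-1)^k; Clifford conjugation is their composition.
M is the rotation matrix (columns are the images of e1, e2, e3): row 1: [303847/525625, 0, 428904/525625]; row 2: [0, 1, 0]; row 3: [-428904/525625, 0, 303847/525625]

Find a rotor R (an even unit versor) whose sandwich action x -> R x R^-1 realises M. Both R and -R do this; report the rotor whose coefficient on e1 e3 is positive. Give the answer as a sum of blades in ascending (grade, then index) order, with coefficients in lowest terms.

Method: write R = a + b12*e1 e2 + b13*e1 e3 + b23*e2 e3 with a^2 + b12^2 + b13^2 + b23^2 = 1 (so R^-1 = ~R). Expanding the columns R e_j ~R gives tr M = 4a^2 - 1 and, from the antisymmetric part, M21 - M12 = -4a*b12, M13 - M31 = 4a*b13, M32 - M23 = -4a*b23.
Here tr M = 1133319/525625, so a^2 = (1 + tr M)/4 = 414736/525625 and a = ±644/725. Taking a = 644/725: M21 - M12 = 0, M13 - M31 = 857808/525625, M32 - M23 = 0, giving b12 = 0, b13 = 333/725, b23 = 0, i.e. R = 644/725 + 333/725*e1 e3.
Its e1 e3 coefficient is already positive.
Answer: 644/725 + 333/725*e1 e3. Uniqueness: Spin(3) -> SO(3) maps R and -R to the same rotation of trace 1133319/525625; fixing the sign of the e1 e3 coefficient removes the ambiguity.


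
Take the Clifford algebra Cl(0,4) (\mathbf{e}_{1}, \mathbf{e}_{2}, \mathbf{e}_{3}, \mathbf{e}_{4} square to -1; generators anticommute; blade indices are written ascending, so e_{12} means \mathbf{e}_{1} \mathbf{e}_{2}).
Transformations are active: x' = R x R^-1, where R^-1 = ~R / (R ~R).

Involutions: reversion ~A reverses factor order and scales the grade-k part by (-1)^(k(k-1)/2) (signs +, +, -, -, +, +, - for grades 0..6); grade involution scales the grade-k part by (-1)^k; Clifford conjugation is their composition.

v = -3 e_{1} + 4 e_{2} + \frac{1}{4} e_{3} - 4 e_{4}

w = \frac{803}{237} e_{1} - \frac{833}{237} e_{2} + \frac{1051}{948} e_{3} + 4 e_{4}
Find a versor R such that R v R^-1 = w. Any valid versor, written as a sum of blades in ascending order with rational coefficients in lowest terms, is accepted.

Since q(v) = q(w) = -\frac{657}{16}, the sum R = v + w = \frac{92}{237} e_{1} + \frac{115}{237} e_{2} + \frac{322}{237} e_{3} does the job whenever invertible.
Answer: \frac{92}{237} e_{1} + \frac{115}{237} e_{2} + \frac{322}{237} e_{3}


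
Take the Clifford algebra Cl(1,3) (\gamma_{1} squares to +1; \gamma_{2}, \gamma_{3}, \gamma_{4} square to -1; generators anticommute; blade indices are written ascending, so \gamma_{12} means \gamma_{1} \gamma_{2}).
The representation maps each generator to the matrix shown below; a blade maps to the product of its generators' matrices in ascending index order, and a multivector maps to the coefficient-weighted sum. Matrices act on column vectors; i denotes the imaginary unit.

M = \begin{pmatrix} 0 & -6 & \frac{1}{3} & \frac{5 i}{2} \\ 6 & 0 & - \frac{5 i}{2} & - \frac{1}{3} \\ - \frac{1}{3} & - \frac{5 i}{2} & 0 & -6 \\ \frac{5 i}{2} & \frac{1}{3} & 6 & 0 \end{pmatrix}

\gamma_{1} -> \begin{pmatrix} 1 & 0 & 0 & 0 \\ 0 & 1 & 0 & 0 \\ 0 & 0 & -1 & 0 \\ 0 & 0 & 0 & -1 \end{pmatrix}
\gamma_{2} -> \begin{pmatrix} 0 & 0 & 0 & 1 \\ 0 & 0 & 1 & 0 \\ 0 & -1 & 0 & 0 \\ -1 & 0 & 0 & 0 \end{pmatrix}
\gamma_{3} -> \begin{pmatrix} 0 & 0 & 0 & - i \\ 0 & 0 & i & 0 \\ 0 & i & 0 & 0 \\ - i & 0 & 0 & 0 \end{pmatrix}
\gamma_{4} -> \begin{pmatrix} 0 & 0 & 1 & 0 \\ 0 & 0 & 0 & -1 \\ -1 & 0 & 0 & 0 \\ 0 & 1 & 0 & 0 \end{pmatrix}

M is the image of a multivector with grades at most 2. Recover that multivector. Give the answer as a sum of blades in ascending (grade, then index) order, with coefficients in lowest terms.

Method: the blade images are trace-orthogonal — tr(rho(e_A) rho(e_B)^-1) = 4 if A = B and 0 otherwise — and rho(e_A)^-1 = (e_A)^2 * rho(e_A) with (e_A)^2 = +1 or -1, so the coefficient of e_A in the preimage is (e_A)^2 * tr(M rho(e_A))/4.
Nonzero projections over blades of grade <= 2: \gamma_{3}: (\gamma_{3})^2 = -1, tr(M rho(\gamma_{3})) = 10, coefficient -\frac{5}{2}; \gamma_{4}: (\gamma_{4})^2 = -1, tr(M rho(\gamma_{4})) = - \frac{4}{3}, coefficient \frac{1}{3}; \gamma_{24}: (\gamma_{24})^2 = -1, tr(M rho(\gamma_{24})) = 24, coefficient -6. Every other blade of grade <= 2 projects to 0.
Answer: -\frac{5}{2} \gamma_{3} + \frac{1}{3} \gamma_{4} - 6 \gamma_{24}


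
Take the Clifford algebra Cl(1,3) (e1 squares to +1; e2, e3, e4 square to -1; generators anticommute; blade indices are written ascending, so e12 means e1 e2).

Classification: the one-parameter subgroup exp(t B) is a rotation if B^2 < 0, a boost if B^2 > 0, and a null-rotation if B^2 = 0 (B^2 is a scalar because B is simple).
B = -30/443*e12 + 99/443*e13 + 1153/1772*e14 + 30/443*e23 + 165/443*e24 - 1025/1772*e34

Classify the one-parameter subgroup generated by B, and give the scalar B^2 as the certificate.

B^2 term by term: the squares give (-30/443)^2*(e12)^2 + (99/443)^2*(e13)^2 + (1153/1772)^2*(e14)^2 + (30/443)^2*(e23)^2 + (165/443)^2*(e24)^2 + (-1025/1772)^2*(e34)^2 = 900/196249*(+1) + 9801/196249*(+1) + 1329409/3139984*(+1) + 900/196249*(-1) + 27225/196249*(-1) + 1050625/3139984*(-1) = 0 (each basis 2-blade squares to minus the product of its generators' squares); cross terms between blades sharing an index anticommute and cancel; the commuting (index-disjoint) pairs give grade-4 terms 2*c*c'*(blade product), which cancel blade by blade — e1234: 15375/196249 - 32670/196249 + 17295/196249 = 0 — confirming B is simple. So B^2 = 0.
Answer: null-rotation, certificate B^2 = 0. Note: conjugating B changes its blade decomposition but never the scalar B^2 = 0, whose sign settles the classification.


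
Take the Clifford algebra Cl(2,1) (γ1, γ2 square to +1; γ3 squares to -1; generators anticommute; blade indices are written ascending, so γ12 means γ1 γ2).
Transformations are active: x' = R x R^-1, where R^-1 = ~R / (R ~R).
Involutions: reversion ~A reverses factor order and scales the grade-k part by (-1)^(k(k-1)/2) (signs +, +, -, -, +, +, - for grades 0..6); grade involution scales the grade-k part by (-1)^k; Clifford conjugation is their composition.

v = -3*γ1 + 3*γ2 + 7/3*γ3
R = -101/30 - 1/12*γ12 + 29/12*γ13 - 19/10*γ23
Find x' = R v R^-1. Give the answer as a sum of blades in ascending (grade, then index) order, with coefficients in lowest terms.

~R = -101/30 + 1/12*γ12 - 29/12*γ13 + 19/10*γ23, and R ~R = 851/450, so R^-1 = ~R / (851/450).
R v = 379/90*γ1 - 71/12*γ2 + 917/180*γ3 - 157/90*γ123
Answer: -39569/2553*γ1 + 34741/2553*γ2 - 17291/851*γ3


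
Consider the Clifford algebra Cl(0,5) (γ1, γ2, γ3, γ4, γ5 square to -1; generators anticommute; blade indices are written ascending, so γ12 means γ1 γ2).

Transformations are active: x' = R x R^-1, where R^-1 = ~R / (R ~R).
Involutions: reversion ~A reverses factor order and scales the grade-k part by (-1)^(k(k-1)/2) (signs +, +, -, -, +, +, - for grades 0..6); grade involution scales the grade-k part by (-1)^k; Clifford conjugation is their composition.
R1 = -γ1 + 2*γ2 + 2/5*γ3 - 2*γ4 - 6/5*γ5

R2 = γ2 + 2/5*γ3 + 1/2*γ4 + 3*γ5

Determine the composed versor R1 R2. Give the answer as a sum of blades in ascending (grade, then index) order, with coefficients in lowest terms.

Distribute over the terms of R2 (each basis-blade product reordered to ascending indices, repeated generators contracted through their squares):
R1 (γ2) = -2 - γ12 - 2/5*γ23 + 2*γ24 + 6/5*γ25
R1 (2/5*γ3) = -4/25 - 2/5*γ13 + 4/5*γ23 + 4/5*γ34 + 12/25*γ35
R1 (1/2*γ4) = 1 - 1/2*γ14 + γ24 + 1/5*γ34 + 3/5*γ45
R1 (3*γ5) = 18/5 - 3*γ15 + 6*γ25 + 6/5*γ35 - 6*γ45
Summing the partial products and collecting blades:
Answer: 61/25 - γ12 - 2/5*γ13 - 1/2*γ14 - 3*γ15 + 2/5*γ23 + 3*γ24 + 36/5*γ25 + γ34 + 42/25*γ35 - 27/5*γ45


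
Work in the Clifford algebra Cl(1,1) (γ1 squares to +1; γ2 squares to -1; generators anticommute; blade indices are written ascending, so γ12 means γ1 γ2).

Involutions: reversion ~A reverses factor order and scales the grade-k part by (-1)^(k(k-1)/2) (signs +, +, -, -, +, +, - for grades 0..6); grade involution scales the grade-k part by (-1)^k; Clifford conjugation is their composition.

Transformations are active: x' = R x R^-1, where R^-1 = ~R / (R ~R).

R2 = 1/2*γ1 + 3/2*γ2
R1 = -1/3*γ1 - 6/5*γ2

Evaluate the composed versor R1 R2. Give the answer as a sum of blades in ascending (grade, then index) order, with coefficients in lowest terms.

Distribute over the terms of R1 (each basis-blade product reordered to ascending indices, repeated generators contracted through their squares):
(-1/3*γ1) R2 = -1/6 - 1/2*γ12
(-6/5*γ2) R2 = 9/5 + 3/5*γ12
Summing the partial products and collecting blades:
Answer: 49/30 + 1/10*γ12


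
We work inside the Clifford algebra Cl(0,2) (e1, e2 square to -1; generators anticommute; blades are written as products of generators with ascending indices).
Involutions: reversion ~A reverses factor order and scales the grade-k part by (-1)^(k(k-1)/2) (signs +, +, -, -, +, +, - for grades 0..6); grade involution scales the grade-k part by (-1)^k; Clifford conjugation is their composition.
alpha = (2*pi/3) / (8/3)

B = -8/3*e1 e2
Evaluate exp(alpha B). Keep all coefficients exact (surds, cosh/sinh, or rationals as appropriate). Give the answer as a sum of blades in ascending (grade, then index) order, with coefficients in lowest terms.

B^2 = (-8/3)^2*(e1 e2)^2 = 64/9*(-1) = -64/9 (a basis 2-blade squares to minus the product of its generators' squares).
B^2 = -64/9 — since the square is negative, the closed form is circular: l = 8/3, alpha*l = 2*pi/3, so exp(alpha B) = cos(2*pi/3) + (sin(2*pi/3)/(8/3))*B = -1/2 + (3*sqrt(3)/16)*B.
Answer: -1/2 - sqrt(3)/2*e1 e2


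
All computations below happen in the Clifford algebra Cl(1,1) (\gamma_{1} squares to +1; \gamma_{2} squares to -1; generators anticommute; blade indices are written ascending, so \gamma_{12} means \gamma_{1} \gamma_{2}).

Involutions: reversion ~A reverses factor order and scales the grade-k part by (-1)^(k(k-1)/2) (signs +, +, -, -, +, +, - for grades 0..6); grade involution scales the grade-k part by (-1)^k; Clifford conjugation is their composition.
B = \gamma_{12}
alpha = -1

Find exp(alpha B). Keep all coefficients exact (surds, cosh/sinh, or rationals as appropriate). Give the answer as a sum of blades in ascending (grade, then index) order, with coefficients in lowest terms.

B^2 = (1)^2*(\gamma_{12})^2 = 1*(+1) = 1 (a basis 2-blade squares to minus the product of its generators' squares).
B^2 = 1 — the series telescopes hyperbolically here: l = 1, alpha*l = -1, so exp(alpha B) = cosh(-1) + (sinh(-1)/1)*B = \cosh{\left(1 \right)} + (- \sinh{\left(1 \right)})*B.
Answer: \cosh{\left(1 \right)} - \sinh{\left(1 \right)} \gamma_{12}


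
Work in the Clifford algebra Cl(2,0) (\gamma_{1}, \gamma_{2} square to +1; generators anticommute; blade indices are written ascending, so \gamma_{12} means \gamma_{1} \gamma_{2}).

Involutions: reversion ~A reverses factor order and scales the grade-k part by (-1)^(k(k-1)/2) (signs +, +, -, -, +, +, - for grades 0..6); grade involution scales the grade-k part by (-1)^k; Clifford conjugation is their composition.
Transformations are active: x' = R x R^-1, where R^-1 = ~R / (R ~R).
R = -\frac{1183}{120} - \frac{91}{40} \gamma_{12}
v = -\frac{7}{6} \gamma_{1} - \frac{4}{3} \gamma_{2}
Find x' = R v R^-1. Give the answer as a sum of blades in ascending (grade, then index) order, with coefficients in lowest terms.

~R = -\frac{1183}{120} + \frac{91}{40} \gamma_{12}, and R ~R = \frac{737009}{7200}, so R^-1 = ~R / (\frac{737009}{7200}).
R v = \frac{2093}{144} \gamma_{1} + \frac{7553}{720} \gamma_{2}
Answer: -\frac{436}{267} \gamma_{1} - \frac{367}{534} \gamma_{2}


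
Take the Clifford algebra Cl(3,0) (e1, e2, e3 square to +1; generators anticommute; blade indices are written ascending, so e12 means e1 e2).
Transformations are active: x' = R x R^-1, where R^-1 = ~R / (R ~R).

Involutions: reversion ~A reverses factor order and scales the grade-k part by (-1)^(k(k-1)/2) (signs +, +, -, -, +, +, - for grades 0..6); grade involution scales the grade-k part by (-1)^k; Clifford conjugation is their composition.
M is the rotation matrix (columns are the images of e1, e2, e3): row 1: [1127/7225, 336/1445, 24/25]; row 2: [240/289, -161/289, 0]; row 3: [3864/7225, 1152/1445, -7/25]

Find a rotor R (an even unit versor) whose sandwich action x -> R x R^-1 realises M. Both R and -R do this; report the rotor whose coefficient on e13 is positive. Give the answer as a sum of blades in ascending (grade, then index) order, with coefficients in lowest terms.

Method: write R = a + b12*e12 + b13*e13 + b23*e23 with a^2 + b12^2 + b13^2 + b23^2 = 1 (so R^-1 = ~R). Expanding the columns R e_j ~R gives tr M = 4a^2 - 1 and, from the antisymmetric part, M21 - M12 = -4a*b12, M13 - M31 = 4a*b13, M32 - M23 = -4a*b23.
Here tr M = -4921/7225, so a^2 = (1 + tr M)/4 = 576/7225 and a = ±24/85. Taking a = 24/85: M21 - M12 = 864/1445, M13 - M31 = 3072/7225, M32 - M23 = 1152/1445, giving b12 = -9/17, b13 = 32/85, b23 = -12/17, i.e. R = 24/85 - 9/17*e12 + 32/85*e13 - 12/17*e23.
Its e13 coefficient is already positive.
Answer: 24/85 - 9/17*e12 + 32/85*e13 - 12/17*e23. Sheet selection: the two-to-one cover makes ±R indistinguishable at the matrix level (trace -4921/7225), so uniqueness comes from the required sign on e13.


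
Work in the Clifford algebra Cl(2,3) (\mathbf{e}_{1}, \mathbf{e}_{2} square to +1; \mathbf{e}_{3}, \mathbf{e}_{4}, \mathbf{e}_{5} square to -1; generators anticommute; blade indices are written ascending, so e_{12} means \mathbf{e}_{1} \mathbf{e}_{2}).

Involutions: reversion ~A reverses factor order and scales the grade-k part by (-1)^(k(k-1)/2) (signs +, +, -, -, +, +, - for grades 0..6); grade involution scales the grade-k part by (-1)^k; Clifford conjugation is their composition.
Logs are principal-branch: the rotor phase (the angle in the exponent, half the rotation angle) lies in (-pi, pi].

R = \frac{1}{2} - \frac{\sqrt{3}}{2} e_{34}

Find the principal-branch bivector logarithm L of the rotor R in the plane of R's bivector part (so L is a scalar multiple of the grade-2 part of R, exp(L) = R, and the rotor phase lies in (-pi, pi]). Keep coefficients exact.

The scalar part of R is \frac{1}{2}, which pins the rotor phase on the principal branch; dividing the bivector part by the sine of that phase recovers the unit plane, and L is the phase times that plane.
Concretely: cos(phase) = \frac{1}{2} gives phase = ±\frac{\pi}{3}, and since phase/sin(phase) is even the sign is immaterial: L = (phase/sin(phase)) * <R>_2 = (\frac{2 \sqrt{3} \pi}{9}) * <R>_2.
Answer: - \frac{\pi}{3} e_{34}


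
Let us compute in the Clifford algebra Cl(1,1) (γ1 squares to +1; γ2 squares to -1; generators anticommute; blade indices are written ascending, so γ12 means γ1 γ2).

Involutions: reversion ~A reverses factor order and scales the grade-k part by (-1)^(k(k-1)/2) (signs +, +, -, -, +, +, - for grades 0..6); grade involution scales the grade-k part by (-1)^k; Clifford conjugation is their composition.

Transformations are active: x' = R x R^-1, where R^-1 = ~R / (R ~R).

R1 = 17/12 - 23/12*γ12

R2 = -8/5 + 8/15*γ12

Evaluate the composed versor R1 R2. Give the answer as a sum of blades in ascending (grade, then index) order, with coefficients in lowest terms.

Distribute over the terms of R1 (each basis-blade product reordered to ascending indices, repeated generators contracted through their squares):
(17/12) R2 = -34/15 + 34/45*γ12
(-23/12*γ12) R2 = -46/45 + 46/15*γ12
Summing the partial products and collecting blades:
Answer: -148/45 + 172/45*γ12


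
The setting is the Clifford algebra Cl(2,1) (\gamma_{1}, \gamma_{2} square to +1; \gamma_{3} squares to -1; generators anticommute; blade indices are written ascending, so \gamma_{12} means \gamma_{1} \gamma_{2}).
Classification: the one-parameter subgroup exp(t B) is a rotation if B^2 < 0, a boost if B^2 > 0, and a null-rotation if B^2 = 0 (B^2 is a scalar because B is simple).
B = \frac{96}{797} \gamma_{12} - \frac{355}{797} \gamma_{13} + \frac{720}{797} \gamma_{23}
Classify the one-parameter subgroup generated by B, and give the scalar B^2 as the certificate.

B^2 term by term: the squares give (\frac{96}{797})^2*(\gamma_{12})^2 + (-\frac{355}{797})^2*(\gamma_{13})^2 + (\frac{720}{797})^2*(\gamma_{23})^2 = \frac{9216}{635209}*(-1) + \frac{126025}{635209}*(+1) + \frac{518400}{635209}*(+1) = 1 (each basis 2-blade squares to minus the product of its generators' squares); cross terms between blades sharing an index anticommute and cancel. So B^2 = 1.
Answer: boost, certificate B^2 = 1. No conjugation can change B^2 = 1; the sign gives the class.


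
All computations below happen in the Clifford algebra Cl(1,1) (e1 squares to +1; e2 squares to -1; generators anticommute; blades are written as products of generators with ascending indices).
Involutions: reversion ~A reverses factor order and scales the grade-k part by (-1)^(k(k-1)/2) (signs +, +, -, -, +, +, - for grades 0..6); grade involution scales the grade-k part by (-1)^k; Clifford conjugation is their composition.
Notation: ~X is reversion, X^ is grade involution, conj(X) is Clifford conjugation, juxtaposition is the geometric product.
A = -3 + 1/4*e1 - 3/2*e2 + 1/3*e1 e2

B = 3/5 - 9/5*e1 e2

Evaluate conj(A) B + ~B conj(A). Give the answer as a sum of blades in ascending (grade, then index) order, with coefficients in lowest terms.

first term: -6/5 - 57/20*e1 + 27/20*e2 + 26/5*e1 e2
second term: -12/5 - 57/20*e1 + 27/20*e2 - 28/5*e1 e2
Answer: -18/5 - 57/10*e1 + 27/10*e2 - 2/5*e1 e2


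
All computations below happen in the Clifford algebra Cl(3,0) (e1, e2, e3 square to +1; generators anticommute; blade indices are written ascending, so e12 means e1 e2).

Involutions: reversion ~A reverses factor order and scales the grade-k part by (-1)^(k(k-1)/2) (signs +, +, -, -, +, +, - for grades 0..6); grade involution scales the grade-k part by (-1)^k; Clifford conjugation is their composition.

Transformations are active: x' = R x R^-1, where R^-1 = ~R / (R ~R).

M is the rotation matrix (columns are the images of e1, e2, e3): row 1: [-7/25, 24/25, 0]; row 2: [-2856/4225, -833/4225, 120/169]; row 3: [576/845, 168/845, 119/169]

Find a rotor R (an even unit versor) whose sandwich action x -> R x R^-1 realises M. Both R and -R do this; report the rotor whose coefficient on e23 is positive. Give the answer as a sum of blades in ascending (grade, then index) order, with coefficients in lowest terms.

Method: write R = a + b12*e12 + b13*e13 + b23*e23 with a^2 + b12^2 + b13^2 + b23^2 = 1 (so R^-1 = ~R). Expanding the columns R e_j ~R gives tr M = 4a^2 - 1 and, from the antisymmetric part, M21 - M12 = -4a*b12, M13 - M31 = 4a*b13, M32 - M23 = -4a*b23.
Here tr M = 959/4225, so a^2 = (1 + tr M)/4 = 1296/4225 and a = ±36/65. Taking a = 36/65: M21 - M12 = -6912/4225, M13 - M31 = -576/845, M32 - M23 = -432/845, giving b12 = 48/65, b13 = -4/13, b23 = 3/13, i.e. R = 36/65 + 48/65*e12 - 4/13*e13 + 3/13*e23.
Its e23 coefficient is already positive.
Answer: 36/65 + 48/65*e12 - 4/13*e13 + 3/13*e23. Recall the cover is two-to-one: with M of trace 959/4225, both preimages act alike, and the stated e23 sign chooses the sheet.


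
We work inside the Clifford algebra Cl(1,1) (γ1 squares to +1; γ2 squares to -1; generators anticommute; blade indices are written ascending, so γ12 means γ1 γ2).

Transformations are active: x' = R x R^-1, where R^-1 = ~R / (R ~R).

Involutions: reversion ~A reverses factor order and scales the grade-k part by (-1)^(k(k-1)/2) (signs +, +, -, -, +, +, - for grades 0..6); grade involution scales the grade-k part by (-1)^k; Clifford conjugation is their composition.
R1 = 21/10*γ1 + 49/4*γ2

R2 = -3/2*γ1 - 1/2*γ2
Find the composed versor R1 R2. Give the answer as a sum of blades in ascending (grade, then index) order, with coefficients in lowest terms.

Distribute over the terms of R1 (each basis-blade product reordered to ascending indices, repeated generators contracted through their squares):
(21/10*γ1) R2 = -63/20 - 21/20*γ12
(49/4*γ2) R2 = 49/8 + 147/8*γ12
Summing the partial products and collecting blades:
Answer: 119/40 + 693/40*γ12


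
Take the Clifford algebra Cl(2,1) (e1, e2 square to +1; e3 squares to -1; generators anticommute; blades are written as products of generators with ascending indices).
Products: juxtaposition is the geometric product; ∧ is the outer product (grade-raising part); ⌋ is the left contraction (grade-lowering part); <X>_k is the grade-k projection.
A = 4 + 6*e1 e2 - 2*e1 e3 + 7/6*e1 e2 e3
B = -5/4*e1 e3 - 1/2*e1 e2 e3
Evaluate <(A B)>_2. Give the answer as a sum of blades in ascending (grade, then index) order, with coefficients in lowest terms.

step 1: 23/12 + 11/24*e2 + 3*e3 - 5*e1 e3 + 15/2*e2 e3 - 2*e1 e2 e3
step 2: -5*e1 e3 + 15/2*e2 e3
Answer: -5*e1 e3 + 15/2*e2 e3


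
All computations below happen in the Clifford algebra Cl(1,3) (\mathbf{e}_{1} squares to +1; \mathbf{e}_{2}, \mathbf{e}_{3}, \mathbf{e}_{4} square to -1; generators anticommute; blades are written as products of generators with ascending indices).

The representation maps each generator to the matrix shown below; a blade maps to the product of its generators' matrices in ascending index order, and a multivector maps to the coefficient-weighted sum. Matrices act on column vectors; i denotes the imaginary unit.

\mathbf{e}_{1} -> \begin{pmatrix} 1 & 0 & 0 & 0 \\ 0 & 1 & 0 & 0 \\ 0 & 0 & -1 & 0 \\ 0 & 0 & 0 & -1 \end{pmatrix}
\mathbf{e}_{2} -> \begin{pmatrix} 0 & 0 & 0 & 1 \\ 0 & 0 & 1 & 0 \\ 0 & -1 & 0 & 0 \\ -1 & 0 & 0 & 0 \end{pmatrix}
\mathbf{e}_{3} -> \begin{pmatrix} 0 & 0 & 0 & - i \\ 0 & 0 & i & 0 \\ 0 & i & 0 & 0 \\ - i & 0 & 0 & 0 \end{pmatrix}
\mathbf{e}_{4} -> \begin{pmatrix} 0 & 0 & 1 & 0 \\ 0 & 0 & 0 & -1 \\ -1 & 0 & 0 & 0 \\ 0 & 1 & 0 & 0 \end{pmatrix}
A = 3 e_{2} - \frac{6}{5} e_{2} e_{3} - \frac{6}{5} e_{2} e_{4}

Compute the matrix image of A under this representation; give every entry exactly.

Bivector images (products of the table entries): rho(e_{2} e_{3}) = rho(\mathbf{e}_{2})rho(\mathbf{e}_{3}) = \begin{pmatrix} - i & 0 & 0 & 0 \\ 0 & i & 0 & 0 \\ 0 & 0 & - i & 0 \\ 0 & 0 & 0 & i \end{pmatrix}; rho(e_{2} e_{4}) = rho(\mathbf{e}_{2})rho(\mathbf{e}_{4}) = \begin{pmatrix} 0 & 1 & 0 & 0 \\ -1 & 0 & 0 & 0 \\ 0 & 0 & 0 & 1 \\ 0 & 0 & -1 & 0 \end{pmatrix}.
M = (3)*rho(e_{2}) + (-\frac{6}{5})*rho(e_{2} e_{3}) + (-\frac{6}{5})*rho(e_{2} e_{4}), summed entrywise:
Answer: \begin{pmatrix} \frac{6 i}{5} & - \frac{6}{5} & 0 & 3 \\ \frac{6}{5} & - \frac{6 i}{5} & 3 & 0 \\ 0 & -3 & \frac{6 i}{5} & - \frac{6}{5} \\ -3 & 0 & \frac{6}{5} & - \frac{6 i}{5} \end{pmatrix}


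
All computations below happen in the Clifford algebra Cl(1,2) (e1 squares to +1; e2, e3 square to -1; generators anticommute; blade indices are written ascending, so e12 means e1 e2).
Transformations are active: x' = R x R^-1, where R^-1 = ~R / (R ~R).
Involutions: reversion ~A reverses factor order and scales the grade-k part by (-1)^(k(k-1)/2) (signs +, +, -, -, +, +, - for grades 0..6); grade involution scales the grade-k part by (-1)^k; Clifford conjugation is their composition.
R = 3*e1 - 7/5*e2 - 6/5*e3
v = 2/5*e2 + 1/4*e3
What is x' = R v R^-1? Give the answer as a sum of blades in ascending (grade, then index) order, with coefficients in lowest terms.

~R = 3*e1 - 7/5*e2 - 6/5*e3, and R ~R = 28/5, so R^-1 = ~R / (28/5).
R v = 43/50 + 6/5*e12 + 3/4*e13 + 13/100*e23
Answer: 129/140*e1 - 83/100*e2 - 433/700*e3


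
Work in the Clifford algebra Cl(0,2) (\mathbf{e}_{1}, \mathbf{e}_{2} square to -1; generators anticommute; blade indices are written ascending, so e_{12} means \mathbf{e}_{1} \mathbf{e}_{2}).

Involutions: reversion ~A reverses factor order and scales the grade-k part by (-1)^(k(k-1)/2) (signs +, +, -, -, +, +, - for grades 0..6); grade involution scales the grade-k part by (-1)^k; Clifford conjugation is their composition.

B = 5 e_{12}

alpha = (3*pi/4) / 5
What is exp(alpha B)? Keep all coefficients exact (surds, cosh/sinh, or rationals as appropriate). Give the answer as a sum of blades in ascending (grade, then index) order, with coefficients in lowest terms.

B^2 = (5)^2*(e_{12})^2 = 25*(-1) = -25 (a basis 2-blade squares to minus the product of its generators' squares).
B^2 = -25 — a negative square means the series sums to a rotation: l = 5, alpha*l = \frac{3 \pi}{4}, so exp(alpha B) = cos(\frac{3 \pi}{4}) + (sin(\frac{3 \pi}{4})/5)*B = - \frac{\sqrt{2}}{2} + (\frac{\sqrt{2}}{10})*B.
Answer: - \frac{\sqrt{2}}{2} + \frac{\sqrt{2}}{2} e_{12}


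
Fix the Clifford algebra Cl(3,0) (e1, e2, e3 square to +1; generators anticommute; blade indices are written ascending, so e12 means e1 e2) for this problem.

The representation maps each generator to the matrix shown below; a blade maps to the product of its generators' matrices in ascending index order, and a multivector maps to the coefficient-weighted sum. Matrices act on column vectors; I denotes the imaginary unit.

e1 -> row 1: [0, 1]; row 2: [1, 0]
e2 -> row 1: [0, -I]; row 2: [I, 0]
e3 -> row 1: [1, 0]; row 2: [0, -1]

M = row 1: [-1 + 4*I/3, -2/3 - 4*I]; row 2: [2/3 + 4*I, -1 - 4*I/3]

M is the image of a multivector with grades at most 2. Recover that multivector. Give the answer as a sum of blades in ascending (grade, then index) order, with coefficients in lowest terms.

Method: 1, rho(e1), rho(e2), rho(e3) form a trace-orthogonal basis of the 2x2 complex matrices (tr(X Y) = 2 if X = Y, else 0), so M = m0*1 + m1*rho(e1) + m2*rho(e2) + m3*rho(e3) with m0 = tr(M)/2 = -1, m1 = tr(M rho(e1))/2 = 0, m2 = tr(M rho(e2))/2 = 4 - 2*I/3, m3 = tr(M rho(e3))/2 = 4*I/3.
Multiplying table entries, the bivector images are rho(e12) = I*rho(e3), rho(e13) = -I*rho(e2), rho(e23) = I*rho(e1); with real blade coefficients the real parts of m0..m3 are the coefficients of 1, e1, e2, e3 and the imaginary parts give the bivectors (e23: Im m1, e13: -Im m2, e12: Im m3).
Answer: -1 + 4*e2 + 4/3*e12 + 2/3*e13


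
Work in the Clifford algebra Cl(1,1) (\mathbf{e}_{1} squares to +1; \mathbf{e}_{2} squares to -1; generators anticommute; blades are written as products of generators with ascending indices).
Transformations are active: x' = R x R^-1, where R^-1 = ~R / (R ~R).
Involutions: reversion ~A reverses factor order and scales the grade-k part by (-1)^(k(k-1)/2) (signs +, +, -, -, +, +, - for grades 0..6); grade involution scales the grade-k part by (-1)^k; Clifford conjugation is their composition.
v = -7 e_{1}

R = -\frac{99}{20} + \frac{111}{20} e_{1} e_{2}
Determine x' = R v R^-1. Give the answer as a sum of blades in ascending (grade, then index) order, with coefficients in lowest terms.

~R = -\frac{99}{20} - \frac{111}{20} e_{1} e_{2}, and R ~R = -\frac{63}{10}, so R^-1 = ~R / (-\frac{63}{10}).
R v = \frac{693}{20} e_{1} + \frac{777}{20} e_{2}
Answer: \frac{1229}{20} e_{1} + \frac{1221}{20} e_{2}


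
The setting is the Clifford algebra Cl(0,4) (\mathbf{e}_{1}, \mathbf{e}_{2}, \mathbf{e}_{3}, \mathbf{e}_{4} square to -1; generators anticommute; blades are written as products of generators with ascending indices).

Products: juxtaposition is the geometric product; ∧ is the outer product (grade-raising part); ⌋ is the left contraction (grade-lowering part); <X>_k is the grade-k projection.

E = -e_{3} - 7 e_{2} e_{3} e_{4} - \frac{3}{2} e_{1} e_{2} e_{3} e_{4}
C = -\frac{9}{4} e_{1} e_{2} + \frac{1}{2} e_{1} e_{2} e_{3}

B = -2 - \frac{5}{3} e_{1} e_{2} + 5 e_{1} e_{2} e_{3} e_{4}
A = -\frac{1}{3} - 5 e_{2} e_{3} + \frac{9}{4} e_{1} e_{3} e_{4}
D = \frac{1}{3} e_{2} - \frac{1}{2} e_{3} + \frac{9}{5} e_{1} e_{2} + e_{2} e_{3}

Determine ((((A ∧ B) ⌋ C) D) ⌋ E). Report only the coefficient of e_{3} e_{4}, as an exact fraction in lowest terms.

step 1: \frac{2}{3} + \frac{5}{9} e_{1} e_{2} + 10 e_{2} e_{3} - \frac{9}{2} e_{1} e_{3} e_{4} - \frac{5}{3} e_{1} e_{2} e_{3} e_{4}
step 2: \frac{5}{4} - 5 e_{1} - \frac{5}{18} e_{3} - \frac{3}{2} e_{1} e_{2} + \frac{1}{3} e_{1} e_{2} e_{3}
step 3: \frac{461}{180} + \frac{1}{6} e_{1} + \frac{329}{36} e_{2} - \frac{49}{40} e_{3} + \frac{3}{4} e_{1} e_{2} + \frac{37}{9} e_{1} e_{3} + \frac{145}{108} e_{2} e_{3} - \frac{19}{4} e_{1} e_{2} e_{3}
step 4: -\frac{49}{40} - \frac{461}{180} e_{3} + \frac{3569}{216} e_{4} + \frac{145}{72} e_{1} e_{4} + \frac{289}{120} e_{2} e_{4} + \frac{4687}{72} e_{3} e_{4} - \frac{147}{80} e_{1} e_{2} e_{4} - \frac{329}{24} e_{1} e_{3} e_{4} - \frac{1591}{90} e_{2} e_{3} e_{4} - \frac{461}{120} e_{1} e_{2} e_{3} e_{4}
Answer: \frac{4687}{72}
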